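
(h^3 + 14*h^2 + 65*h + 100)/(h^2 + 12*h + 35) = (h^2 + 9*h + 20)/(h + 7)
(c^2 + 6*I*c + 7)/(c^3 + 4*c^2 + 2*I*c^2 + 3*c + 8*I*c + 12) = (c + 7*I)/(c^2 + c*(4 + 3*I) + 12*I)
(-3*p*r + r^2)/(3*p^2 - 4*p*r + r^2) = -r/(p - r)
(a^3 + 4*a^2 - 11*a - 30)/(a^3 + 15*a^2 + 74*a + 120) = (a^2 - a - 6)/(a^2 + 10*a + 24)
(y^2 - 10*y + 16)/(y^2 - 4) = (y - 8)/(y + 2)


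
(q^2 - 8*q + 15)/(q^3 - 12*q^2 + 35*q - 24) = (q - 5)/(q^2 - 9*q + 8)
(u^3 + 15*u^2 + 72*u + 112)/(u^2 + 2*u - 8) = (u^2 + 11*u + 28)/(u - 2)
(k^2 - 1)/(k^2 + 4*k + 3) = (k - 1)/(k + 3)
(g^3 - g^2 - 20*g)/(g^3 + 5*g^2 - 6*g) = (g^2 - g - 20)/(g^2 + 5*g - 6)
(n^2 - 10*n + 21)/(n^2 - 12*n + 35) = (n - 3)/(n - 5)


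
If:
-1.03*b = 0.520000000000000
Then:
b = -0.50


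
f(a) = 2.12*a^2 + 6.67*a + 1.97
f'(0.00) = 6.67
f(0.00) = 1.97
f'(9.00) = 44.83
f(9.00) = 233.72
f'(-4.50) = -12.41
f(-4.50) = 14.88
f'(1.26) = 12.01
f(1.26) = 13.74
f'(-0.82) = 3.19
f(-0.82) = -2.07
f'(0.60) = 9.21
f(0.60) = 6.74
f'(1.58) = 13.37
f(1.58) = 17.80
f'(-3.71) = -9.06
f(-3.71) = 6.40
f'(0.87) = 10.36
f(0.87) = 9.38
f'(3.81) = 22.82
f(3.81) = 58.16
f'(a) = 4.24*a + 6.67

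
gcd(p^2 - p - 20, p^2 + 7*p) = 1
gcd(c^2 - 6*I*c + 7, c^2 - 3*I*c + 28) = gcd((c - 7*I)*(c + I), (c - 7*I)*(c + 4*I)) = c - 7*I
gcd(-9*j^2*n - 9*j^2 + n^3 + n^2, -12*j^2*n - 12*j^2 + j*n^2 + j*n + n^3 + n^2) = 3*j*n + 3*j - n^2 - n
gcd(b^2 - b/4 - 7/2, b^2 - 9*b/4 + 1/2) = b - 2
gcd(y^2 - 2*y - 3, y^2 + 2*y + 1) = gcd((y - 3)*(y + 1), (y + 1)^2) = y + 1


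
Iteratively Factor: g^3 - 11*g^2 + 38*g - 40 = (g - 4)*(g^2 - 7*g + 10) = (g - 5)*(g - 4)*(g - 2)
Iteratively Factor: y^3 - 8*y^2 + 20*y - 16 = (y - 2)*(y^2 - 6*y + 8) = (y - 2)^2*(y - 4)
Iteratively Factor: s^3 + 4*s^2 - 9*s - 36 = (s + 4)*(s^2 - 9) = (s - 3)*(s + 4)*(s + 3)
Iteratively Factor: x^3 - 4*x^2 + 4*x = (x - 2)*(x^2 - 2*x) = x*(x - 2)*(x - 2)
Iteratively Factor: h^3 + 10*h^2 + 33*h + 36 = (h + 4)*(h^2 + 6*h + 9) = (h + 3)*(h + 4)*(h + 3)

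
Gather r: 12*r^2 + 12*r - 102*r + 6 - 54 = 12*r^2 - 90*r - 48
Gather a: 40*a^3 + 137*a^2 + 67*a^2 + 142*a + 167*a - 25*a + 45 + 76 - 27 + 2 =40*a^3 + 204*a^2 + 284*a + 96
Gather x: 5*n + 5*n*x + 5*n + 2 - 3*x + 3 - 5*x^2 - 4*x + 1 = 10*n - 5*x^2 + x*(5*n - 7) + 6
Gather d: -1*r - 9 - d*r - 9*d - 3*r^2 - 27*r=d*(-r - 9) - 3*r^2 - 28*r - 9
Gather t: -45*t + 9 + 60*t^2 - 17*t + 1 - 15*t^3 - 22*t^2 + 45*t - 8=-15*t^3 + 38*t^2 - 17*t + 2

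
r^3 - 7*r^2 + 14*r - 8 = (r - 4)*(r - 2)*(r - 1)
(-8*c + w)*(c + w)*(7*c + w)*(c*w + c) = -56*c^4*w - 56*c^4 - 57*c^3*w^2 - 57*c^3*w + c*w^4 + c*w^3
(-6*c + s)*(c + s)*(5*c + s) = -30*c^3 - 31*c^2*s + s^3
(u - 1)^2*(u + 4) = u^3 + 2*u^2 - 7*u + 4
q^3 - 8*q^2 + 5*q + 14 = (q - 7)*(q - 2)*(q + 1)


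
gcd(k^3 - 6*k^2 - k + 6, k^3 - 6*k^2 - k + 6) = k^3 - 6*k^2 - k + 6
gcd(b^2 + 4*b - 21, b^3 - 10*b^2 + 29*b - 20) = 1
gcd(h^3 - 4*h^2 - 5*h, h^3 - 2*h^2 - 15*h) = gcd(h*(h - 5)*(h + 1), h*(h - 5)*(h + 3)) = h^2 - 5*h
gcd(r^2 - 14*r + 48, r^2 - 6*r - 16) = r - 8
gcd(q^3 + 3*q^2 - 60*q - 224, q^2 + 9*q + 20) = q + 4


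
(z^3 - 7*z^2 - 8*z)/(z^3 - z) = (z - 8)/(z - 1)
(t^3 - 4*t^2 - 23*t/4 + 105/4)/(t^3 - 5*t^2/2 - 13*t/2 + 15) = (t - 7/2)/(t - 2)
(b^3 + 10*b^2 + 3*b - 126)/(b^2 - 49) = (b^2 + 3*b - 18)/(b - 7)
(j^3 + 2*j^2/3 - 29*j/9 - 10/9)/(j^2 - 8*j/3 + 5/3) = (3*j^2 + 7*j + 2)/(3*(j - 1))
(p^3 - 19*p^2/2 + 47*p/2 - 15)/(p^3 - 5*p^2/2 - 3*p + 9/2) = (2*p^2 - 17*p + 30)/(2*p^2 - 3*p - 9)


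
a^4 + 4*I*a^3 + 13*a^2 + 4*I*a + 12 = (a - 2*I)*(a - I)*(a + I)*(a + 6*I)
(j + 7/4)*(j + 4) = j^2 + 23*j/4 + 7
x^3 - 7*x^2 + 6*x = x*(x - 6)*(x - 1)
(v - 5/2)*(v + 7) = v^2 + 9*v/2 - 35/2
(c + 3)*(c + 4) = c^2 + 7*c + 12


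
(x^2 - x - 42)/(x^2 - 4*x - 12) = (-x^2 + x + 42)/(-x^2 + 4*x + 12)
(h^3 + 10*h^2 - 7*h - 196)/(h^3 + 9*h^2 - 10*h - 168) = (h + 7)/(h + 6)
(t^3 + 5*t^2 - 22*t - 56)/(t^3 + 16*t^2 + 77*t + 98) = (t - 4)/(t + 7)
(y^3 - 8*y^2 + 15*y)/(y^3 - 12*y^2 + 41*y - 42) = y*(y - 5)/(y^2 - 9*y + 14)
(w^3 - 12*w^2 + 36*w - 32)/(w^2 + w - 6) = (w^2 - 10*w + 16)/(w + 3)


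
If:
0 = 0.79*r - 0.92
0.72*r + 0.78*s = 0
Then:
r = 1.16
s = -1.07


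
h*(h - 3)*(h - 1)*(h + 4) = h^4 - 13*h^2 + 12*h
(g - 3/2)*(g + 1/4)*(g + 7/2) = g^3 + 9*g^2/4 - 19*g/4 - 21/16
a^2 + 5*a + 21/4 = (a + 3/2)*(a + 7/2)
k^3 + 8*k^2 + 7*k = k*(k + 1)*(k + 7)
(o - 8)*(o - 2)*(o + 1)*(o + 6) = o^4 - 3*o^3 - 48*o^2 + 52*o + 96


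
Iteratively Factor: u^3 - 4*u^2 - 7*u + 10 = (u + 2)*(u^2 - 6*u + 5) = (u - 1)*(u + 2)*(u - 5)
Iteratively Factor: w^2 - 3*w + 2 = (w - 2)*(w - 1)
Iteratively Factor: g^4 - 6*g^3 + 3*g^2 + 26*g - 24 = (g - 3)*(g^3 - 3*g^2 - 6*g + 8) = (g - 4)*(g - 3)*(g^2 + g - 2) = (g - 4)*(g - 3)*(g + 2)*(g - 1)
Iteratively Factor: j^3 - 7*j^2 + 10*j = (j - 2)*(j^2 - 5*j) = j*(j - 2)*(j - 5)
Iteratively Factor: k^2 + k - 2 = (k + 2)*(k - 1)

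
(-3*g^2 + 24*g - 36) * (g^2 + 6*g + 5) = -3*g^4 + 6*g^3 + 93*g^2 - 96*g - 180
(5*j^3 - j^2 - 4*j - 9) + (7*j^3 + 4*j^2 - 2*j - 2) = 12*j^3 + 3*j^2 - 6*j - 11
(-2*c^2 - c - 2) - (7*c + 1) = -2*c^2 - 8*c - 3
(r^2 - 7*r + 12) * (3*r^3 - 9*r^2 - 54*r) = 3*r^5 - 30*r^4 + 45*r^3 + 270*r^2 - 648*r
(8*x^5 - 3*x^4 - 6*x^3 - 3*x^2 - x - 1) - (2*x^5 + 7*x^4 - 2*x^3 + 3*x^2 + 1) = 6*x^5 - 10*x^4 - 4*x^3 - 6*x^2 - x - 2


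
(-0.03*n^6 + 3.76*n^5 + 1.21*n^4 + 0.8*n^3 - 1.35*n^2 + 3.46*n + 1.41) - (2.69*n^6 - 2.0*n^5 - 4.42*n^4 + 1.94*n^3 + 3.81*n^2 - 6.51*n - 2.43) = -2.72*n^6 + 5.76*n^5 + 5.63*n^4 - 1.14*n^3 - 5.16*n^2 + 9.97*n + 3.84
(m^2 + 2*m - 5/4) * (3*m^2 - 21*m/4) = 3*m^4 + 3*m^3/4 - 57*m^2/4 + 105*m/16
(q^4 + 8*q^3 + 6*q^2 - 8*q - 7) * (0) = 0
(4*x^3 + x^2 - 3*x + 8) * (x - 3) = 4*x^4 - 11*x^3 - 6*x^2 + 17*x - 24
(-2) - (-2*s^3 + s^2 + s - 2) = 2*s^3 - s^2 - s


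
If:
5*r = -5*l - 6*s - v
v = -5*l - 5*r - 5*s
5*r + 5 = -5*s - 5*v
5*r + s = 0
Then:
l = 1/5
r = 0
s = 0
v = -1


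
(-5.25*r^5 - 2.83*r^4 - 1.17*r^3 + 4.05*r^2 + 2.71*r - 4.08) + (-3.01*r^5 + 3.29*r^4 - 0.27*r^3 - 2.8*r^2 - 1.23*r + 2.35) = -8.26*r^5 + 0.46*r^4 - 1.44*r^3 + 1.25*r^2 + 1.48*r - 1.73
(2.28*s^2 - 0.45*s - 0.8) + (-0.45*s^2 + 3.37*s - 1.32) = 1.83*s^2 + 2.92*s - 2.12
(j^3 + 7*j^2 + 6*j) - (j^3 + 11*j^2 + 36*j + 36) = -4*j^2 - 30*j - 36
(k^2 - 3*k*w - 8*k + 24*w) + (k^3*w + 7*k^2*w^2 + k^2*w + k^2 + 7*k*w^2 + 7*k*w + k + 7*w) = k^3*w + 7*k^2*w^2 + k^2*w + 2*k^2 + 7*k*w^2 + 4*k*w - 7*k + 31*w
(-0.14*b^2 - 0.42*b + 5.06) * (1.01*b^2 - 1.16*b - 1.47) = -0.1414*b^4 - 0.2618*b^3 + 5.8036*b^2 - 5.2522*b - 7.4382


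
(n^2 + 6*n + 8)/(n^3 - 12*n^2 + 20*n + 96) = (n + 4)/(n^2 - 14*n + 48)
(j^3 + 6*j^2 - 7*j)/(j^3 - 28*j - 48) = j*(-j^2 - 6*j + 7)/(-j^3 + 28*j + 48)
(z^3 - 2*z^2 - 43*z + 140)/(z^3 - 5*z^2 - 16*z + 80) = (z + 7)/(z + 4)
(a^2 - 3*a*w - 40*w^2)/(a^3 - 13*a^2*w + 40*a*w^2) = (-a - 5*w)/(a*(-a + 5*w))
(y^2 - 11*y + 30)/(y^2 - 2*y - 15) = (y - 6)/(y + 3)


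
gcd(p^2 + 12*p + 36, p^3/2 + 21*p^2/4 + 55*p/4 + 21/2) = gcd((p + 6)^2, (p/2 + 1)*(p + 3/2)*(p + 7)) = 1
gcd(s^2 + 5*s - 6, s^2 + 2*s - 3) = s - 1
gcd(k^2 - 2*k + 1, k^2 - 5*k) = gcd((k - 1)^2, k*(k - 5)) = 1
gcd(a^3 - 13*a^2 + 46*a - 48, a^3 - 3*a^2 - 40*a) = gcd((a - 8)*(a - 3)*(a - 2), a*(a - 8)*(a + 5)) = a - 8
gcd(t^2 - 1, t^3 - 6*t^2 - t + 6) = t^2 - 1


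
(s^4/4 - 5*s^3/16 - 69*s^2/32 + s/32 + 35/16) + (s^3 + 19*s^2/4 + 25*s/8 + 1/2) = s^4/4 + 11*s^3/16 + 83*s^2/32 + 101*s/32 + 43/16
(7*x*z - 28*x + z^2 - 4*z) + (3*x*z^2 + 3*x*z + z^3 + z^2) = 3*x*z^2 + 10*x*z - 28*x + z^3 + 2*z^2 - 4*z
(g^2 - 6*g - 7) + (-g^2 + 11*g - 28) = 5*g - 35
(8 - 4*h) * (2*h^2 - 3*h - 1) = -8*h^3 + 28*h^2 - 20*h - 8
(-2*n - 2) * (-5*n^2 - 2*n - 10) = 10*n^3 + 14*n^2 + 24*n + 20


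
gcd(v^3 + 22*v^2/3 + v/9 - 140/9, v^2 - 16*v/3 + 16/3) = v - 4/3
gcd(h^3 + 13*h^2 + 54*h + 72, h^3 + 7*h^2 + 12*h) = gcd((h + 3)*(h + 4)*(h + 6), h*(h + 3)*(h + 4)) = h^2 + 7*h + 12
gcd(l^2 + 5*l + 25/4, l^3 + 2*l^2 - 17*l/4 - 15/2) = l + 5/2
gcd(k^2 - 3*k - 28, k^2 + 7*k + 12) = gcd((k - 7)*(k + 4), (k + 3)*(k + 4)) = k + 4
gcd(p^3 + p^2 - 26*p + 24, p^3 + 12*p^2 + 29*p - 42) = p^2 + 5*p - 6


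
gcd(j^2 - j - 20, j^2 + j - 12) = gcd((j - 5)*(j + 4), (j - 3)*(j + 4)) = j + 4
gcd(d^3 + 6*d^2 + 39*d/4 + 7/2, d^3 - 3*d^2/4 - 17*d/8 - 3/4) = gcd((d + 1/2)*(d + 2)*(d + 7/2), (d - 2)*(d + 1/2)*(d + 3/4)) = d + 1/2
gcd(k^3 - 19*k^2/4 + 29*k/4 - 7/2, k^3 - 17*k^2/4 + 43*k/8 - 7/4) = k^2 - 15*k/4 + 7/2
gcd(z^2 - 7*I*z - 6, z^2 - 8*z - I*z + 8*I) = z - I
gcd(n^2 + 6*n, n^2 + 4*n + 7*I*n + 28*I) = 1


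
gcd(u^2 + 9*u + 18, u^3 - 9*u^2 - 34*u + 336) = u + 6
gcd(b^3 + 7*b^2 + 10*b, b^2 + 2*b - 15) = b + 5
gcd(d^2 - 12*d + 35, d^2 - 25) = d - 5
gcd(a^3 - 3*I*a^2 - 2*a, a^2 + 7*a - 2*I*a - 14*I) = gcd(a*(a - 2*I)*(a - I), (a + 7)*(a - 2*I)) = a - 2*I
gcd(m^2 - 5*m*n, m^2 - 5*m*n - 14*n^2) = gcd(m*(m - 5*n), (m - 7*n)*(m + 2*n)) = 1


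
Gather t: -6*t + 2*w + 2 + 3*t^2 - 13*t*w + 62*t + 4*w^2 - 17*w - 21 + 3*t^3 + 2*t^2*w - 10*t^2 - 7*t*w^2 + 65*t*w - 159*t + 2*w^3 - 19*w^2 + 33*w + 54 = 3*t^3 + t^2*(2*w - 7) + t*(-7*w^2 + 52*w - 103) + 2*w^3 - 15*w^2 + 18*w + 35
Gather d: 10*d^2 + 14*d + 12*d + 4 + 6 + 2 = 10*d^2 + 26*d + 12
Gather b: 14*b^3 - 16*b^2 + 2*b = 14*b^3 - 16*b^2 + 2*b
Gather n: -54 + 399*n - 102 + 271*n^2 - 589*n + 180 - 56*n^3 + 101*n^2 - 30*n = -56*n^3 + 372*n^2 - 220*n + 24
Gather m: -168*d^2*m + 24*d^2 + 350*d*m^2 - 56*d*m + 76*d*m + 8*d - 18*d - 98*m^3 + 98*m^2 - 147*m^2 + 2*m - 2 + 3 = 24*d^2 - 10*d - 98*m^3 + m^2*(350*d - 49) + m*(-168*d^2 + 20*d + 2) + 1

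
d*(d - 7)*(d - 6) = d^3 - 13*d^2 + 42*d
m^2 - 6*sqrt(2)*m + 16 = (m - 4*sqrt(2))*(m - 2*sqrt(2))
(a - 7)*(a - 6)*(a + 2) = a^3 - 11*a^2 + 16*a + 84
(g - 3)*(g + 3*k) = g^2 + 3*g*k - 3*g - 9*k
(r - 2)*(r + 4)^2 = r^3 + 6*r^2 - 32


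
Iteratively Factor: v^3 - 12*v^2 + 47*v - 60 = (v - 5)*(v^2 - 7*v + 12) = (v - 5)*(v - 4)*(v - 3)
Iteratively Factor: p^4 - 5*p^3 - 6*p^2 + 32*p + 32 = (p + 1)*(p^3 - 6*p^2 + 32) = (p - 4)*(p + 1)*(p^2 - 2*p - 8) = (p - 4)^2*(p + 1)*(p + 2)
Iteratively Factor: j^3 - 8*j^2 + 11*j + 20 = (j + 1)*(j^2 - 9*j + 20) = (j - 4)*(j + 1)*(j - 5)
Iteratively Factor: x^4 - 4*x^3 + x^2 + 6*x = (x)*(x^3 - 4*x^2 + x + 6) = x*(x + 1)*(x^2 - 5*x + 6) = x*(x - 2)*(x + 1)*(x - 3)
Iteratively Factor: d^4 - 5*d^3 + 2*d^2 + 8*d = (d)*(d^3 - 5*d^2 + 2*d + 8) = d*(d + 1)*(d^2 - 6*d + 8) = d*(d - 2)*(d + 1)*(d - 4)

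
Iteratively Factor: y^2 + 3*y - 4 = (y + 4)*(y - 1)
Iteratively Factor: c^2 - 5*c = (c - 5)*(c)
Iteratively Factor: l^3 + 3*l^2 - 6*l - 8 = (l + 1)*(l^2 + 2*l - 8) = (l - 2)*(l + 1)*(l + 4)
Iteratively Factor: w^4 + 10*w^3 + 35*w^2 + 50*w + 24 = (w + 1)*(w^3 + 9*w^2 + 26*w + 24) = (w + 1)*(w + 2)*(w^2 + 7*w + 12) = (w + 1)*(w + 2)*(w + 4)*(w + 3)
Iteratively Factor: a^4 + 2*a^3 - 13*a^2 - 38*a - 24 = (a + 1)*(a^3 + a^2 - 14*a - 24) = (a + 1)*(a + 2)*(a^2 - a - 12) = (a + 1)*(a + 2)*(a + 3)*(a - 4)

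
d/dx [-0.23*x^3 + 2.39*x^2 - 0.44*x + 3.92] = -0.69*x^2 + 4.78*x - 0.44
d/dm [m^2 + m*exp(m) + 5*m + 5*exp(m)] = m*exp(m) + 2*m + 6*exp(m) + 5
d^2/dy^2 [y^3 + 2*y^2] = 6*y + 4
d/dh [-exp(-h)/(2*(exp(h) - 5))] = (exp(h) - 5/2)*exp(-h)/(exp(h) - 5)^2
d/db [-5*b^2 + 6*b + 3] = 6 - 10*b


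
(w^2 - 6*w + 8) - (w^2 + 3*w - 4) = 12 - 9*w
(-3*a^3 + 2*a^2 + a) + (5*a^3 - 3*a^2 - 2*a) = 2*a^3 - a^2 - a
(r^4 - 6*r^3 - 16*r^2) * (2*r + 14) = 2*r^5 + 2*r^4 - 116*r^3 - 224*r^2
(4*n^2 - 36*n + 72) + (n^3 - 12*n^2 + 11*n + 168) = n^3 - 8*n^2 - 25*n + 240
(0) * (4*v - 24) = 0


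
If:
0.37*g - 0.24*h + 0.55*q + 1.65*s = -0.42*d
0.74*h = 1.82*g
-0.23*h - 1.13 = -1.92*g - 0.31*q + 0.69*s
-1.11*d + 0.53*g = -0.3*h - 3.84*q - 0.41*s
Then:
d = 0.596811169998832 - 2.23641220674141*s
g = 0.73763777828444*s + 0.859859013206779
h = 1.81419021145632*s + 2.11478838383289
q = -0.996776727971514*s - 0.111380571211135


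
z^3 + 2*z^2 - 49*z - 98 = (z - 7)*(z + 2)*(z + 7)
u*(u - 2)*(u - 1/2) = u^3 - 5*u^2/2 + u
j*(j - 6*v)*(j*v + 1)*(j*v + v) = j^4*v^2 - 6*j^3*v^3 + j^3*v^2 + j^3*v - 6*j^2*v^3 - 6*j^2*v^2 + j^2*v - 6*j*v^2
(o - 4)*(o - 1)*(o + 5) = o^3 - 21*o + 20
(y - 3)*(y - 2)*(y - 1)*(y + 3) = y^4 - 3*y^3 - 7*y^2 + 27*y - 18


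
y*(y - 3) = y^2 - 3*y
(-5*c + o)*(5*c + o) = -25*c^2 + o^2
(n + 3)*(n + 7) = n^2 + 10*n + 21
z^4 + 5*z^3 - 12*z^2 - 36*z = z*(z - 3)*(z + 2)*(z + 6)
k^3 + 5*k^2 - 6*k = k*(k - 1)*(k + 6)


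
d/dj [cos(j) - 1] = -sin(j)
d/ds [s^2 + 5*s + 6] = 2*s + 5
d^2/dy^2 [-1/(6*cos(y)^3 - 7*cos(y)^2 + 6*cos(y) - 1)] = 2*((-21*cos(y) + 28*cos(2*y) - 27*cos(3*y))*(6*cos(y)^3 - 7*cos(y)^2 + 6*cos(y) - 1)/4 - 4*(9*cos(y)^2 - 7*cos(y) + 3)^2*sin(y)^2)/(6*cos(y)^3 - 7*cos(y)^2 + 6*cos(y) - 1)^3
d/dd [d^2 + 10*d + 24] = 2*d + 10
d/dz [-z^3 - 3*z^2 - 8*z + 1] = -3*z^2 - 6*z - 8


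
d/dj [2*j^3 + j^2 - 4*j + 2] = 6*j^2 + 2*j - 4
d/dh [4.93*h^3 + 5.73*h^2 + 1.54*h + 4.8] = 14.79*h^2 + 11.46*h + 1.54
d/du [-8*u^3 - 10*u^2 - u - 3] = -24*u^2 - 20*u - 1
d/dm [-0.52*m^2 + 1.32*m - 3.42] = 1.32 - 1.04*m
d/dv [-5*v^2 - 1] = -10*v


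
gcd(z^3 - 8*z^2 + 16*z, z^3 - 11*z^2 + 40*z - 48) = z^2 - 8*z + 16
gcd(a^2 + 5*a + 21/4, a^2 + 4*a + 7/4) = a + 7/2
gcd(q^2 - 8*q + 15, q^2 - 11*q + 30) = q - 5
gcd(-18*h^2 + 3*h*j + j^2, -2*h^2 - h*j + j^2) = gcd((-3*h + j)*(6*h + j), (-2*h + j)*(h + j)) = 1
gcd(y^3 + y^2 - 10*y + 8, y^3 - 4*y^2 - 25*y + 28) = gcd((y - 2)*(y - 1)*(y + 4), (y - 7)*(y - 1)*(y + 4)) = y^2 + 3*y - 4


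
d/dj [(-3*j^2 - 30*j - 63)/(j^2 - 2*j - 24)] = 18*(2*j^2 + 15*j + 33)/(j^4 - 4*j^3 - 44*j^2 + 96*j + 576)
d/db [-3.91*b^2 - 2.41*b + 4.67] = -7.82*b - 2.41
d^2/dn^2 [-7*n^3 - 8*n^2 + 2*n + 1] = -42*n - 16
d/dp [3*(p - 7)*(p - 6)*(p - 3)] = 9*p^2 - 96*p + 243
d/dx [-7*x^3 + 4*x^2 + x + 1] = -21*x^2 + 8*x + 1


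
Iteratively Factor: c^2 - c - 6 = (c - 3)*(c + 2)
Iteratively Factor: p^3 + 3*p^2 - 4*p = (p - 1)*(p^2 + 4*p) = (p - 1)*(p + 4)*(p)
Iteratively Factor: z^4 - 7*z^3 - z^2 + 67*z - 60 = (z + 3)*(z^3 - 10*z^2 + 29*z - 20) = (z - 4)*(z + 3)*(z^2 - 6*z + 5) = (z - 4)*(z - 1)*(z + 3)*(z - 5)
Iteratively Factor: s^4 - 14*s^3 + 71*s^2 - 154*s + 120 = (s - 2)*(s^3 - 12*s^2 + 47*s - 60) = (s - 5)*(s - 2)*(s^2 - 7*s + 12) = (s - 5)*(s - 3)*(s - 2)*(s - 4)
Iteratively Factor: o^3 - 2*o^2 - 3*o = (o + 1)*(o^2 - 3*o) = (o - 3)*(o + 1)*(o)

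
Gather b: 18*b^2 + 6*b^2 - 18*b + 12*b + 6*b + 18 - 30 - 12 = 24*b^2 - 24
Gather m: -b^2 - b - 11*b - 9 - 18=-b^2 - 12*b - 27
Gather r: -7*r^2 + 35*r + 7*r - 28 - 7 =-7*r^2 + 42*r - 35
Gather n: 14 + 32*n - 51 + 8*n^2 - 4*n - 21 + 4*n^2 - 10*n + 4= 12*n^2 + 18*n - 54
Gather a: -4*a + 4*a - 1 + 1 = 0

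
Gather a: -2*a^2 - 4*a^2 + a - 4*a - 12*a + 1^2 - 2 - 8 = -6*a^2 - 15*a - 9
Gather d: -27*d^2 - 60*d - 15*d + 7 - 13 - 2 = -27*d^2 - 75*d - 8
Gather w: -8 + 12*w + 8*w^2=8*w^2 + 12*w - 8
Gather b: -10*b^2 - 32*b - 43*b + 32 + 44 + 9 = -10*b^2 - 75*b + 85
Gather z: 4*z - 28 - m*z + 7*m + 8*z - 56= 7*m + z*(12 - m) - 84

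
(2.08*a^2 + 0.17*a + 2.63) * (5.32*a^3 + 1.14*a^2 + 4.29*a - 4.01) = 11.0656*a^5 + 3.2756*a^4 + 23.1086*a^3 - 4.6133*a^2 + 10.601*a - 10.5463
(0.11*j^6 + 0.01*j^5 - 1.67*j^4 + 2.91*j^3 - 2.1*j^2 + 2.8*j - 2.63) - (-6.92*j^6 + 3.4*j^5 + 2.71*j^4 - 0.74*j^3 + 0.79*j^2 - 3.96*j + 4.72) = 7.03*j^6 - 3.39*j^5 - 4.38*j^4 + 3.65*j^3 - 2.89*j^2 + 6.76*j - 7.35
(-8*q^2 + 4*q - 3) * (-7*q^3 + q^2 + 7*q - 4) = 56*q^5 - 36*q^4 - 31*q^3 + 57*q^2 - 37*q + 12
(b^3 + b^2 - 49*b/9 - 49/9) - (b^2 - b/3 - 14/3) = b^3 - 46*b/9 - 7/9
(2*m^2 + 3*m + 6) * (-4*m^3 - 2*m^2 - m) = -8*m^5 - 16*m^4 - 32*m^3 - 15*m^2 - 6*m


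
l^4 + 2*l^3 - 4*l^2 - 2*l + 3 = (l - 1)^2*(l + 1)*(l + 3)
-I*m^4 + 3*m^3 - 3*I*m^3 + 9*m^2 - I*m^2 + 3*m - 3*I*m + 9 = (m + 3)*(m - I)*(m + 3*I)*(-I*m + 1)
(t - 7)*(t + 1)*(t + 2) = t^3 - 4*t^2 - 19*t - 14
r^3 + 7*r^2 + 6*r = r*(r + 1)*(r + 6)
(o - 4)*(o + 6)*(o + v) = o^3 + o^2*v + 2*o^2 + 2*o*v - 24*o - 24*v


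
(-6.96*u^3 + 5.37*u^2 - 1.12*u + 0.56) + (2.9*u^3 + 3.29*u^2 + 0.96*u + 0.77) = -4.06*u^3 + 8.66*u^2 - 0.16*u + 1.33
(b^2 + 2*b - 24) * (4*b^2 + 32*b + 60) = 4*b^4 + 40*b^3 + 28*b^2 - 648*b - 1440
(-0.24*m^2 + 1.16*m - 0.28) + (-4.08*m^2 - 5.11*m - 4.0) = -4.32*m^2 - 3.95*m - 4.28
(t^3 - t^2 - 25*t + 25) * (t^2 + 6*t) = t^5 + 5*t^4 - 31*t^3 - 125*t^2 + 150*t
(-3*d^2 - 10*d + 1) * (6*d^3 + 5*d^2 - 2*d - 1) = -18*d^5 - 75*d^4 - 38*d^3 + 28*d^2 + 8*d - 1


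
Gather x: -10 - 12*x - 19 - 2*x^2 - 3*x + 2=-2*x^2 - 15*x - 27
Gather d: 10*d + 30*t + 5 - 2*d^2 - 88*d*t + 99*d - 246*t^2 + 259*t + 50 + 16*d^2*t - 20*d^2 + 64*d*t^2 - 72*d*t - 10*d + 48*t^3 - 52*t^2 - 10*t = d^2*(16*t - 22) + d*(64*t^2 - 160*t + 99) + 48*t^3 - 298*t^2 + 279*t + 55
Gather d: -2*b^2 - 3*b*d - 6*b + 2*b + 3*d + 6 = -2*b^2 - 4*b + d*(3 - 3*b) + 6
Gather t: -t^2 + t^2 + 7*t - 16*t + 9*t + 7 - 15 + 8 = 0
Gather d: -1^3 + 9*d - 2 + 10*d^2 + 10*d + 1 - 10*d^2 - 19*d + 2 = 0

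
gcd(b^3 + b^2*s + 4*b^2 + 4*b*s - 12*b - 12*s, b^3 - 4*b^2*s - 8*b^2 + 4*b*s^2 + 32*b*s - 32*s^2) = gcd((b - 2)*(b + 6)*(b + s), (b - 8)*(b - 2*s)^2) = 1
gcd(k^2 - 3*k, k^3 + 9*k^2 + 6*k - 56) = 1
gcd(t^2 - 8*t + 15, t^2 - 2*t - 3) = t - 3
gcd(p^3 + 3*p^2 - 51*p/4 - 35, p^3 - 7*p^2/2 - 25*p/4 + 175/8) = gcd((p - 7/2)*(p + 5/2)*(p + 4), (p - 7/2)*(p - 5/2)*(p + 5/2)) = p^2 - p - 35/4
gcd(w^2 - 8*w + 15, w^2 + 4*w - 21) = w - 3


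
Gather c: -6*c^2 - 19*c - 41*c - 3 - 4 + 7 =-6*c^2 - 60*c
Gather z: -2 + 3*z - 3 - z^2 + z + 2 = -z^2 + 4*z - 3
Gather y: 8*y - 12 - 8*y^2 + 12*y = -8*y^2 + 20*y - 12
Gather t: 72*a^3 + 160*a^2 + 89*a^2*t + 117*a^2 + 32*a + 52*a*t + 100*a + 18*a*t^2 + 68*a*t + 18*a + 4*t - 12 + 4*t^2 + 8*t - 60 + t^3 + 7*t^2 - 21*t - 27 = 72*a^3 + 277*a^2 + 150*a + t^3 + t^2*(18*a + 11) + t*(89*a^2 + 120*a - 9) - 99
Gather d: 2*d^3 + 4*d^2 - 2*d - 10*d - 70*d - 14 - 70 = 2*d^3 + 4*d^2 - 82*d - 84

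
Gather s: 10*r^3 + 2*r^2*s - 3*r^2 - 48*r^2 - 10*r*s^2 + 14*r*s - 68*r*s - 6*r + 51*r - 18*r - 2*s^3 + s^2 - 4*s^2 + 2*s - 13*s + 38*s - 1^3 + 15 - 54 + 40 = 10*r^3 - 51*r^2 + 27*r - 2*s^3 + s^2*(-10*r - 3) + s*(2*r^2 - 54*r + 27)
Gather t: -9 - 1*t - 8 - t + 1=-2*t - 16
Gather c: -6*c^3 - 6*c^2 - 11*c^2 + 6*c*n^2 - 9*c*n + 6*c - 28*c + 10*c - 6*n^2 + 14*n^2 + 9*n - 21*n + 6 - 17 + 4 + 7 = -6*c^3 - 17*c^2 + c*(6*n^2 - 9*n - 12) + 8*n^2 - 12*n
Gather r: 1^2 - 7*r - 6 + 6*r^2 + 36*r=6*r^2 + 29*r - 5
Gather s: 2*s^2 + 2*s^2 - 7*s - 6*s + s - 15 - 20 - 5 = 4*s^2 - 12*s - 40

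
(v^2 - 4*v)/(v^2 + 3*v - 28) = v/(v + 7)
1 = 1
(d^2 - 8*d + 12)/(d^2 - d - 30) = (d - 2)/(d + 5)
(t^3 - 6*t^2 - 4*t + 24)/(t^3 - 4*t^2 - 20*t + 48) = (t + 2)/(t + 4)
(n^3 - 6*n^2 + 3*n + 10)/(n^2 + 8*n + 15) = (n^3 - 6*n^2 + 3*n + 10)/(n^2 + 8*n + 15)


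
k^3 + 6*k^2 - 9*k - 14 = (k - 2)*(k + 1)*(k + 7)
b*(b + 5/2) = b^2 + 5*b/2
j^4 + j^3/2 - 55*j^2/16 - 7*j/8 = j*(j - 7/4)*(j + 1/4)*(j + 2)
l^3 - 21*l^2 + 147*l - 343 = (l - 7)^3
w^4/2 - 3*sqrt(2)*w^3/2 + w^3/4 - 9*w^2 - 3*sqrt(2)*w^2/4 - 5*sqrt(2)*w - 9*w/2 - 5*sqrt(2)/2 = (w/2 + sqrt(2)/2)*(w + 1/2)*(w - 5*sqrt(2))*(w + sqrt(2))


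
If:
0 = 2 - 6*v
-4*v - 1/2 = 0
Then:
No Solution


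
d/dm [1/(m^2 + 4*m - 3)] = 2*(-m - 2)/(m^2 + 4*m - 3)^2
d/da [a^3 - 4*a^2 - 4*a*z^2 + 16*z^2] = 3*a^2 - 8*a - 4*z^2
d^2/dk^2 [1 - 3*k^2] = -6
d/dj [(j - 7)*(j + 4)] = 2*j - 3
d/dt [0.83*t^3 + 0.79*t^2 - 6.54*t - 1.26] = 2.49*t^2 + 1.58*t - 6.54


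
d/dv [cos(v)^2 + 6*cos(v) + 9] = -2*(cos(v) + 3)*sin(v)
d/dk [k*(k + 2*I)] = 2*k + 2*I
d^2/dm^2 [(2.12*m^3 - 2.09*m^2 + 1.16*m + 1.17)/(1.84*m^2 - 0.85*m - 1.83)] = (18.6574*m^3 + 1.32818399999999*m^2 + 55.05444*m - 8.037264)/(6.229504*m^6 - 8.63328*m^5 - 14.598744*m^4 + 16.558595*m^3 + 14.519403*m^2 - 8.539695*m - 6.128487)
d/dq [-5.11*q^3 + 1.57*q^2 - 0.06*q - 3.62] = -15.33*q^2 + 3.14*q - 0.06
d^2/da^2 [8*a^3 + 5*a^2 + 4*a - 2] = 48*a + 10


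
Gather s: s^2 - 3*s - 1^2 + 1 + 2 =s^2 - 3*s + 2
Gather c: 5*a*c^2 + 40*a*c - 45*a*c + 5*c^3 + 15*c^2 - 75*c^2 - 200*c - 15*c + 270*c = 5*c^3 + c^2*(5*a - 60) + c*(55 - 5*a)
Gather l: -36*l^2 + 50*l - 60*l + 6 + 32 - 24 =-36*l^2 - 10*l + 14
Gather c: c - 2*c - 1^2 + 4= 3 - c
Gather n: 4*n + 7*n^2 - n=7*n^2 + 3*n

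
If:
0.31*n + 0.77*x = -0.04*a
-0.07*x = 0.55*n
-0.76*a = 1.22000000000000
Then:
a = -1.61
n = -0.01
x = 0.09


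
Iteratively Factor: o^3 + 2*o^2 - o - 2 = (o + 2)*(o^2 - 1) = (o + 1)*(o + 2)*(o - 1)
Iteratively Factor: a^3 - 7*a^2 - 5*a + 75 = (a - 5)*(a^2 - 2*a - 15) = (a - 5)*(a + 3)*(a - 5)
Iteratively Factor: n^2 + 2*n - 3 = (n + 3)*(n - 1)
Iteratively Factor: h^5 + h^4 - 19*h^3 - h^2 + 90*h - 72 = (h + 3)*(h^4 - 2*h^3 - 13*h^2 + 38*h - 24) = (h - 2)*(h + 3)*(h^3 - 13*h + 12) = (h - 2)*(h - 1)*(h + 3)*(h^2 + h - 12) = (h - 2)*(h - 1)*(h + 3)*(h + 4)*(h - 3)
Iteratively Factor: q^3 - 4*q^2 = (q)*(q^2 - 4*q) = q*(q - 4)*(q)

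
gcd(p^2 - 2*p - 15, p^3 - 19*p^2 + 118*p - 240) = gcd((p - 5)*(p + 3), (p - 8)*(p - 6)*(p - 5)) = p - 5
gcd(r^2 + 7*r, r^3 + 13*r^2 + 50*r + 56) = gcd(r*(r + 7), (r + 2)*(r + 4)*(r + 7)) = r + 7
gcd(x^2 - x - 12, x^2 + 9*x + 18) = x + 3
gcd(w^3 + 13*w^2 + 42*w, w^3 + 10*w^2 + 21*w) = w^2 + 7*w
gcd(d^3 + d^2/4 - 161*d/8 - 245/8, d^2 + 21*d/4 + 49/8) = d^2 + 21*d/4 + 49/8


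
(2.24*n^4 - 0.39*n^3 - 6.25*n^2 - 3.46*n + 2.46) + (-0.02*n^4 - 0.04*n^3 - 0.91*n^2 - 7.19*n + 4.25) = 2.22*n^4 - 0.43*n^3 - 7.16*n^2 - 10.65*n + 6.71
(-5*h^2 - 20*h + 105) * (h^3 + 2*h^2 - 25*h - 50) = -5*h^5 - 30*h^4 + 190*h^3 + 960*h^2 - 1625*h - 5250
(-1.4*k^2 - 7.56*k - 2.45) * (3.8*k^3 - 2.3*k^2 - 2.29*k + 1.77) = -5.32*k^5 - 25.508*k^4 + 11.284*k^3 + 20.4694*k^2 - 7.7707*k - 4.3365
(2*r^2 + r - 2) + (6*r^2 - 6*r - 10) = 8*r^2 - 5*r - 12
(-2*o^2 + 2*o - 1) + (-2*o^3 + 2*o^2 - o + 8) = -2*o^3 + o + 7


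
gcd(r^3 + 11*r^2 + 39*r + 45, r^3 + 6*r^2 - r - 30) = r^2 + 8*r + 15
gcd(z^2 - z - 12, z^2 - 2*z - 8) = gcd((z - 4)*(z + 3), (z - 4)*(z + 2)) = z - 4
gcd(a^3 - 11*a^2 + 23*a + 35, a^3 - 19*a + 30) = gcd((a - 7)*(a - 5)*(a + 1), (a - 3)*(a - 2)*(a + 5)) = 1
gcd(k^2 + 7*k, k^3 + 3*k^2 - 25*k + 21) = k + 7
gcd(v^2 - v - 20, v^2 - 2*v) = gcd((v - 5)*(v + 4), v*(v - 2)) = 1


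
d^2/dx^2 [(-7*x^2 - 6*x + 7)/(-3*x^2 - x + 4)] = 6*(11*x^3 + 21*x^2 + 51*x + 15)/(27*x^6 + 27*x^5 - 99*x^4 - 71*x^3 + 132*x^2 + 48*x - 64)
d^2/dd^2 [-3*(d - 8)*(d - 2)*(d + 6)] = 24 - 18*d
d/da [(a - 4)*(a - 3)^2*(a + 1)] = 4*a^3 - 27*a^2 + 46*a - 3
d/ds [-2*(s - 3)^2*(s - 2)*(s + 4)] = -8*s^3 + 24*s^2 + 44*s - 132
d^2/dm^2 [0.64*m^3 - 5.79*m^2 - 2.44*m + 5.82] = 3.84*m - 11.58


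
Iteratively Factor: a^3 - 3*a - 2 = (a + 1)*(a^2 - a - 2) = (a + 1)^2*(a - 2)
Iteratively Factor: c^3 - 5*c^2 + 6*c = (c - 2)*(c^2 - 3*c) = (c - 3)*(c - 2)*(c)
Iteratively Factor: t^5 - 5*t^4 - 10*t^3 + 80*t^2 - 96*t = (t - 3)*(t^4 - 2*t^3 - 16*t^2 + 32*t) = (t - 3)*(t + 4)*(t^3 - 6*t^2 + 8*t) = t*(t - 3)*(t + 4)*(t^2 - 6*t + 8) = t*(t - 4)*(t - 3)*(t + 4)*(t - 2)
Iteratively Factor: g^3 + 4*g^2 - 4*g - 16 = (g - 2)*(g^2 + 6*g + 8) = (g - 2)*(g + 2)*(g + 4)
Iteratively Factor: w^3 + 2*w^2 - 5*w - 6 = (w + 1)*(w^2 + w - 6) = (w - 2)*(w + 1)*(w + 3)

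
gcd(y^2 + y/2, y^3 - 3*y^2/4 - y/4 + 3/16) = y + 1/2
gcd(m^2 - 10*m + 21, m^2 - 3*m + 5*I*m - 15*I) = m - 3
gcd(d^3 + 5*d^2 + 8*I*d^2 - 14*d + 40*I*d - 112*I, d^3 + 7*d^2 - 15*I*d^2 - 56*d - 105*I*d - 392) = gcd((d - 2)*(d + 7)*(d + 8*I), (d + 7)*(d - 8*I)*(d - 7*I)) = d + 7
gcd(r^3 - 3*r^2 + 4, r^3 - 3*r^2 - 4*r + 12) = r - 2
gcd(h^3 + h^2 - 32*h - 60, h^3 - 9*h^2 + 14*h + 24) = h - 6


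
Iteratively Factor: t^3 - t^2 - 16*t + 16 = (t - 4)*(t^2 + 3*t - 4) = (t - 4)*(t - 1)*(t + 4)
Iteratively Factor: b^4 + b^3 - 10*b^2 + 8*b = (b + 4)*(b^3 - 3*b^2 + 2*b) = (b - 2)*(b + 4)*(b^2 - b) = (b - 2)*(b - 1)*(b + 4)*(b)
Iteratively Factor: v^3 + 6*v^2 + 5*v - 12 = (v - 1)*(v^2 + 7*v + 12) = (v - 1)*(v + 4)*(v + 3)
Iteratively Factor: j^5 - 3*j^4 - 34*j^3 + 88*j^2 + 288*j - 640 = (j - 5)*(j^4 + 2*j^3 - 24*j^2 - 32*j + 128) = (j - 5)*(j + 4)*(j^3 - 2*j^2 - 16*j + 32) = (j - 5)*(j - 2)*(j + 4)*(j^2 - 16) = (j - 5)*(j - 2)*(j + 4)^2*(j - 4)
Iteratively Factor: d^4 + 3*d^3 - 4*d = (d + 2)*(d^3 + d^2 - 2*d) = (d - 1)*(d + 2)*(d^2 + 2*d) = (d - 1)*(d + 2)^2*(d)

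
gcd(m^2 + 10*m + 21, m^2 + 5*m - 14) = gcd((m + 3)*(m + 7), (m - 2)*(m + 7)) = m + 7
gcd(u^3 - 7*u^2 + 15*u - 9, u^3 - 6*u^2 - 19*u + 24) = u - 1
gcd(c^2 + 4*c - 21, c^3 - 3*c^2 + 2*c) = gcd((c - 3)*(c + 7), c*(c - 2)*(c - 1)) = 1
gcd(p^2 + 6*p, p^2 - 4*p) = p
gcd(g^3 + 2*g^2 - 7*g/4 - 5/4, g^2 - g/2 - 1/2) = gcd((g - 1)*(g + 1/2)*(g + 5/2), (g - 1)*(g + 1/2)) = g^2 - g/2 - 1/2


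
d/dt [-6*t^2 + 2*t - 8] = 2 - 12*t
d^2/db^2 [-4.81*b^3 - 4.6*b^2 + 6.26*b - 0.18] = -28.86*b - 9.2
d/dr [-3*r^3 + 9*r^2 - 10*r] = -9*r^2 + 18*r - 10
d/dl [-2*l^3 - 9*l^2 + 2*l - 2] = -6*l^2 - 18*l + 2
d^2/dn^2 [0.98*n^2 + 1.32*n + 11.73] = 1.96000000000000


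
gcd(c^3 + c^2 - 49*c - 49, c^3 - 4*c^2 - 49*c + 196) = c^2 - 49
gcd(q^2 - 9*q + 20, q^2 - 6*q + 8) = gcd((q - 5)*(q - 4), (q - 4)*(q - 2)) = q - 4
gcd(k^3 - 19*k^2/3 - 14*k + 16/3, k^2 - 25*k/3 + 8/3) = k^2 - 25*k/3 + 8/3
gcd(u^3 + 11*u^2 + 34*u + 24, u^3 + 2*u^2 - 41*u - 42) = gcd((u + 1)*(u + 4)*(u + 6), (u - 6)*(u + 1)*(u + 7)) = u + 1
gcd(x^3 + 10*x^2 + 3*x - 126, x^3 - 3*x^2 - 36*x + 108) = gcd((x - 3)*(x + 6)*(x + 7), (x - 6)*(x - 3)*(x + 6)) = x^2 + 3*x - 18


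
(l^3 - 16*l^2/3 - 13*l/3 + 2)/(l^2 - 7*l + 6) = (3*l^2 + 2*l - 1)/(3*(l - 1))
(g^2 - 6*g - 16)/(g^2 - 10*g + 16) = (g + 2)/(g - 2)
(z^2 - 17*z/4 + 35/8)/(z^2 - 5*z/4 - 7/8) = (2*z - 5)/(2*z + 1)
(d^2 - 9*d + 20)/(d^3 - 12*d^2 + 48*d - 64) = (d - 5)/(d^2 - 8*d + 16)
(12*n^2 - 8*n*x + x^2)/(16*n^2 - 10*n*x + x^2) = (-6*n + x)/(-8*n + x)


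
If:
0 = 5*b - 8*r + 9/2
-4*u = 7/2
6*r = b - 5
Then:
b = -67/22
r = -59/44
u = -7/8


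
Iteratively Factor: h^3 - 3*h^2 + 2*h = (h - 1)*(h^2 - 2*h) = (h - 2)*(h - 1)*(h)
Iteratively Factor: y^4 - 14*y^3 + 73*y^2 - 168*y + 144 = (y - 3)*(y^3 - 11*y^2 + 40*y - 48) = (y - 4)*(y - 3)*(y^2 - 7*y + 12) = (y - 4)*(y - 3)^2*(y - 4)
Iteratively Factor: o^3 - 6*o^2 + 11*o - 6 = (o - 2)*(o^2 - 4*o + 3) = (o - 3)*(o - 2)*(o - 1)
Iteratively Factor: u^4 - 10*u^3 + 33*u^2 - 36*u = (u - 3)*(u^3 - 7*u^2 + 12*u) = (u - 3)^2*(u^2 - 4*u) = u*(u - 3)^2*(u - 4)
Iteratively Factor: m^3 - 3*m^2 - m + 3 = (m - 3)*(m^2 - 1) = (m - 3)*(m - 1)*(m + 1)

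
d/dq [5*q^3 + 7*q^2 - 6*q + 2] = 15*q^2 + 14*q - 6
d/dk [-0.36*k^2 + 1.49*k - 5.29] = 1.49 - 0.72*k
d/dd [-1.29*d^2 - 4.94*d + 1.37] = -2.58*d - 4.94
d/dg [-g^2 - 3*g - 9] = -2*g - 3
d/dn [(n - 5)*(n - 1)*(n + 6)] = 3*n^2 - 31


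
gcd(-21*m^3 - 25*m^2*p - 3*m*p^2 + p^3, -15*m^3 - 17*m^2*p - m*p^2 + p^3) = 3*m^2 + 4*m*p + p^2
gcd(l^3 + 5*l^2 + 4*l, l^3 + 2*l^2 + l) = l^2 + l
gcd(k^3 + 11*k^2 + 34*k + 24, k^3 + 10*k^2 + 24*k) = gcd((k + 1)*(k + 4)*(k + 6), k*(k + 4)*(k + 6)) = k^2 + 10*k + 24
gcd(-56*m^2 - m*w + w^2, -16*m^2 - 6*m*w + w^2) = -8*m + w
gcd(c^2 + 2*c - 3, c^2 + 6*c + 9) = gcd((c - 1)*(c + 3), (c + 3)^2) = c + 3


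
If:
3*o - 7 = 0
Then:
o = 7/3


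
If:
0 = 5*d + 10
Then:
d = -2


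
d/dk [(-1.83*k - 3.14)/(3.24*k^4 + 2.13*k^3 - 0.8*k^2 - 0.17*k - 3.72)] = (17.7876*k^4 + 48.4902*k^3 + 18.6006*k^2 - 5.024*k + 6.2738)/(10.4976*k^8 + 13.8024*k^7 - 0.647100000000002*k^6 - 4.5096*k^5 - 24.1898*k^4 - 15.5752*k^3 + 5.9809*k^2 + 1.2648*k + 13.8384)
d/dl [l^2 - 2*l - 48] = 2*l - 2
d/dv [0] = 0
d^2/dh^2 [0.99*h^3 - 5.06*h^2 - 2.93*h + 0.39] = 5.94*h - 10.12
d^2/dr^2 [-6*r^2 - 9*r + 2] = -12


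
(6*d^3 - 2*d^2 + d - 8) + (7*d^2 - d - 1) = 6*d^3 + 5*d^2 - 9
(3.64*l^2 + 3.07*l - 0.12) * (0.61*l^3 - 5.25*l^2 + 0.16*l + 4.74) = 2.2204*l^5 - 17.2373*l^4 - 15.6083*l^3 + 18.3748*l^2 + 14.5326*l - 0.5688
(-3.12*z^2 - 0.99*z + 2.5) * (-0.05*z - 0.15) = 0.156*z^3 + 0.5175*z^2 + 0.0235*z - 0.375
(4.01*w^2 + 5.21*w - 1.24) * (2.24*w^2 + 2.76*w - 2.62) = 8.9824*w^4 + 22.738*w^3 + 1.0958*w^2 - 17.0726*w + 3.2488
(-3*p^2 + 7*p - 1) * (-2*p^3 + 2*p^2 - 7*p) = 6*p^5 - 20*p^4 + 37*p^3 - 51*p^2 + 7*p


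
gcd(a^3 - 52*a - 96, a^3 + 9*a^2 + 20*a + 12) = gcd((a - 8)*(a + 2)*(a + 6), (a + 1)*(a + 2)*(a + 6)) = a^2 + 8*a + 12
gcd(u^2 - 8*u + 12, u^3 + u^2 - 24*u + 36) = u - 2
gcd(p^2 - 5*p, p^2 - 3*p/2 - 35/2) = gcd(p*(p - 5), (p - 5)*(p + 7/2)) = p - 5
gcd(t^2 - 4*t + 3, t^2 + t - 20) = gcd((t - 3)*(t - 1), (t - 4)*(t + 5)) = 1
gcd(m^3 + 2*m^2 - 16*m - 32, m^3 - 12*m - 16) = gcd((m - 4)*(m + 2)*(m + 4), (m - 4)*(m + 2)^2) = m^2 - 2*m - 8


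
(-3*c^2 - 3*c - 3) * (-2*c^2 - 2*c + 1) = 6*c^4 + 12*c^3 + 9*c^2 + 3*c - 3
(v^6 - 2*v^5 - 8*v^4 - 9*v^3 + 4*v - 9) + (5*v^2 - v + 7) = v^6 - 2*v^5 - 8*v^4 - 9*v^3 + 5*v^2 + 3*v - 2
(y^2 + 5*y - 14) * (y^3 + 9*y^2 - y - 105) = y^5 + 14*y^4 + 30*y^3 - 236*y^2 - 511*y + 1470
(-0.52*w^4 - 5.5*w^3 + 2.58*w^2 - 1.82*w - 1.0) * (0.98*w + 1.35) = -0.5096*w^5 - 6.092*w^4 - 4.8966*w^3 + 1.6994*w^2 - 3.437*w - 1.35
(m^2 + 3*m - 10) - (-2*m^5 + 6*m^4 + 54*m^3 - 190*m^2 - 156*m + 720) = 2*m^5 - 6*m^4 - 54*m^3 + 191*m^2 + 159*m - 730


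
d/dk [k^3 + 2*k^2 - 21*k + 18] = 3*k^2 + 4*k - 21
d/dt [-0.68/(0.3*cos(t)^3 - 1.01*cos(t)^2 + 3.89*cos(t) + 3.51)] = (-0.612*cos(t)^2 + 1.3736*cos(t) - 2.6452)*sin(t)/(0.3*cos(t)^3 - 1.01*cos(t)^2 + 3.89*cos(t) + 3.51)^2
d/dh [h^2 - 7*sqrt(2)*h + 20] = 2*h - 7*sqrt(2)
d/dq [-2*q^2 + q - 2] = 1 - 4*q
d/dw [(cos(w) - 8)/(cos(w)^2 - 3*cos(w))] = (sin(w) + 24*sin(w)/cos(w)^2 - 16*tan(w))/(cos(w) - 3)^2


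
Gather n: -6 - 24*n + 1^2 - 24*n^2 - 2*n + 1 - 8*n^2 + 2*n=-32*n^2 - 24*n - 4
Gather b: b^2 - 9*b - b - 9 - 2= b^2 - 10*b - 11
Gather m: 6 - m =6 - m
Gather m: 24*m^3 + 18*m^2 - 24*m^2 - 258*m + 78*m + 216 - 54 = 24*m^3 - 6*m^2 - 180*m + 162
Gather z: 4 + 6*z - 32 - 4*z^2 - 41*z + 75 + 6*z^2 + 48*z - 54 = 2*z^2 + 13*z - 7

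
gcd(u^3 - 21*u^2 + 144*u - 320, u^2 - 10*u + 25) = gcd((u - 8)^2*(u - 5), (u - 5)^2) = u - 5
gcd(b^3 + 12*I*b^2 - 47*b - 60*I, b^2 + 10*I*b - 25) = b + 5*I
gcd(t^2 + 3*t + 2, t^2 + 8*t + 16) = 1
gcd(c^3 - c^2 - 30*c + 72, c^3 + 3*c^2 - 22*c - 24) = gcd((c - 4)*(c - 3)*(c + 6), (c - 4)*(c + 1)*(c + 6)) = c^2 + 2*c - 24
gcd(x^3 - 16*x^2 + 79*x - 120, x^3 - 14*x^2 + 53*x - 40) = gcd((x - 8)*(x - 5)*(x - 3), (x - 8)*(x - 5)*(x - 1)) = x^2 - 13*x + 40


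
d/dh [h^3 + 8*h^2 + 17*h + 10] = 3*h^2 + 16*h + 17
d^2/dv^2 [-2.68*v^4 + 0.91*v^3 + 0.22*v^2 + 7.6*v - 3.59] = -32.16*v^2 + 5.46*v + 0.44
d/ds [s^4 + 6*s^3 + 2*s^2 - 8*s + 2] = 4*s^3 + 18*s^2 + 4*s - 8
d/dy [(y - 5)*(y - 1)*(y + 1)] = 3*y^2 - 10*y - 1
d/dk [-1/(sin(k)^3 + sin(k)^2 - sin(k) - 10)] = (3*sin(k)^2 + 2*sin(k) - 1)*cos(k)/(sin(k)^3 + sin(k)^2 - sin(k) - 10)^2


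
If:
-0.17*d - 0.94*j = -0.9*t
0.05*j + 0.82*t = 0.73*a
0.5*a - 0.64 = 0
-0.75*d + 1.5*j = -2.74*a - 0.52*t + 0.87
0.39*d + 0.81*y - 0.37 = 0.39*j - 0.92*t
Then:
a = 1.28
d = 4.74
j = 0.22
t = 1.13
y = -3.00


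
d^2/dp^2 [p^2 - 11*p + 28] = 2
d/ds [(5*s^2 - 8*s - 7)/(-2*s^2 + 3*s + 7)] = (-s^2 + 42*s - 35)/(4*s^4 - 12*s^3 - 19*s^2 + 42*s + 49)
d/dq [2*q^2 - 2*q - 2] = 4*q - 2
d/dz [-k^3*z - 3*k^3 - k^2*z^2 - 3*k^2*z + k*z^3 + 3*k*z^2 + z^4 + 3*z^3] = -k^3 - 2*k^2*z - 3*k^2 + 3*k*z^2 + 6*k*z + 4*z^3 + 9*z^2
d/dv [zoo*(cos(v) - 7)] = zoo*sin(v)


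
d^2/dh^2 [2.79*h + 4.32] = 0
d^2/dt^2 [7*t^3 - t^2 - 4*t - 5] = 42*t - 2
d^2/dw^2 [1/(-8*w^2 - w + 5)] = 2*(64*w^2 + 8*w - (16*w + 1)^2 - 40)/(8*w^2 + w - 5)^3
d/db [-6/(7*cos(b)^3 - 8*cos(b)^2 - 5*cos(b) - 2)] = 6*(-21*cos(b)^2 + 16*cos(b) + 5)*sin(b)/(-7*cos(b)^3 + 8*cos(b)^2 + 5*cos(b) + 2)^2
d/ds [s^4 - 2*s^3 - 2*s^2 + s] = 4*s^3 - 6*s^2 - 4*s + 1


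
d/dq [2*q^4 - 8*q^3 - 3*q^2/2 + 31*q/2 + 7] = 8*q^3 - 24*q^2 - 3*q + 31/2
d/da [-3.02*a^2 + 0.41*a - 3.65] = 0.41 - 6.04*a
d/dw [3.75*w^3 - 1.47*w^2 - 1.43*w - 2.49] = 11.25*w^2 - 2.94*w - 1.43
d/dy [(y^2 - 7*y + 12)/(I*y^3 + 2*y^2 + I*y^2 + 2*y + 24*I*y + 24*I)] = (I*y^4 - 14*I*y^3 + y^2*(-16 + 5*I) + y*(48 - 24*I) + 24 + 456*I)/(y^6 + y^5*(2 - 4*I) + y^4*(45 - 8*I) + y^3*(88 - 100*I) + y^2*(620 - 192*I) + y*(1152 - 96*I) + 576)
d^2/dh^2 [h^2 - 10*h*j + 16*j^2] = 2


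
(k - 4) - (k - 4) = 0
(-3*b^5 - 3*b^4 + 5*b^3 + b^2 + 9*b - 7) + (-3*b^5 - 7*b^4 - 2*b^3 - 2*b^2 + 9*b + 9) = -6*b^5 - 10*b^4 + 3*b^3 - b^2 + 18*b + 2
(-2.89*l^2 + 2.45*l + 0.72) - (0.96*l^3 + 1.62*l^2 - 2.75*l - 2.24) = -0.96*l^3 - 4.51*l^2 + 5.2*l + 2.96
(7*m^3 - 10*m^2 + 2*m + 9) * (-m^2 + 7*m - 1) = -7*m^5 + 59*m^4 - 79*m^3 + 15*m^2 + 61*m - 9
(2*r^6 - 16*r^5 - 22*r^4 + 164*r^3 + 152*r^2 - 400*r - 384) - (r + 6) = 2*r^6 - 16*r^5 - 22*r^4 + 164*r^3 + 152*r^2 - 401*r - 390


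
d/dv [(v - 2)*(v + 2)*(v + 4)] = 3*v^2 + 8*v - 4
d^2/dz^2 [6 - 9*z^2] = -18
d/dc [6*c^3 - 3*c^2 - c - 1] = 18*c^2 - 6*c - 1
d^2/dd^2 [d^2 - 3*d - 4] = 2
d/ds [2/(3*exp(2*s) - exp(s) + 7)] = (2 - 12*exp(s))*exp(s)/(3*exp(2*s) - exp(s) + 7)^2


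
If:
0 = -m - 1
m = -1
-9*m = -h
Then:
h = -9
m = -1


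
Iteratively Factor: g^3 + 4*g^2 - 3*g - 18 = (g + 3)*(g^2 + g - 6) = (g - 2)*(g + 3)*(g + 3)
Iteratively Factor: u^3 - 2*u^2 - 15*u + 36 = (u + 4)*(u^2 - 6*u + 9) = (u - 3)*(u + 4)*(u - 3)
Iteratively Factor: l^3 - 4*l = (l - 2)*(l^2 + 2*l) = l*(l - 2)*(l + 2)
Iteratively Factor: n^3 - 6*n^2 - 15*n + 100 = (n - 5)*(n^2 - n - 20) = (n - 5)^2*(n + 4)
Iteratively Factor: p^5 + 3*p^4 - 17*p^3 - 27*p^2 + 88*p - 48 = (p - 3)*(p^4 + 6*p^3 + p^2 - 24*p + 16) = (p - 3)*(p + 4)*(p^3 + 2*p^2 - 7*p + 4) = (p - 3)*(p + 4)^2*(p^2 - 2*p + 1) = (p - 3)*(p - 1)*(p + 4)^2*(p - 1)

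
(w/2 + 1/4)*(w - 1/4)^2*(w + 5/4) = w^4/2 + 5*w^3/8 - 3*w^2/32 - 13*w/128 + 5/256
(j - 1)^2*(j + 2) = j^3 - 3*j + 2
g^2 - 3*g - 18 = (g - 6)*(g + 3)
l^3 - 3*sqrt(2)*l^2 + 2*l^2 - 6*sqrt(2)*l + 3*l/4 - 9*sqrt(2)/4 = (l + 1/2)*(l + 3/2)*(l - 3*sqrt(2))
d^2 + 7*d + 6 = (d + 1)*(d + 6)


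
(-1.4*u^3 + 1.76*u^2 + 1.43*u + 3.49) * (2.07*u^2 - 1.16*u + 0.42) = -2.898*u^5 + 5.2672*u^4 + 0.3305*u^3 + 6.3047*u^2 - 3.4478*u + 1.4658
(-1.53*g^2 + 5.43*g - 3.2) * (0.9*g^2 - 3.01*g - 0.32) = -1.377*g^4 + 9.4923*g^3 - 18.7347*g^2 + 7.8944*g + 1.024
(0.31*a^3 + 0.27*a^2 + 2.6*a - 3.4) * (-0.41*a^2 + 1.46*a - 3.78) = -0.1271*a^5 + 0.3419*a^4 - 1.8436*a^3 + 4.1694*a^2 - 14.792*a + 12.852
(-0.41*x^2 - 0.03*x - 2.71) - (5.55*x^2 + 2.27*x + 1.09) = -5.96*x^2 - 2.3*x - 3.8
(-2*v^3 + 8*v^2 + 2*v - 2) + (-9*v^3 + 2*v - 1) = -11*v^3 + 8*v^2 + 4*v - 3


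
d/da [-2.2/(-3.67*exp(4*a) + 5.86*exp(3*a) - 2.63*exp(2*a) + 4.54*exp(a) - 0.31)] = (-32.296*exp(3*a) + 38.676*exp(2*a) - 11.572*exp(a) + 9.988)*exp(a)/(3.67*exp(4*a) - 5.86*exp(3*a) + 2.63*exp(2*a) - 4.54*exp(a) + 0.31)^2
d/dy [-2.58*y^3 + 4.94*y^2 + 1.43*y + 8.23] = -7.74*y^2 + 9.88*y + 1.43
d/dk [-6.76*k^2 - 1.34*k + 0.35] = -13.52*k - 1.34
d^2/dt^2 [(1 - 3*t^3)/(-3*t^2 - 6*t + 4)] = 6*(48*t^3 - 81*t^2 + 30*t - 16)/(27*t^6 + 162*t^5 + 216*t^4 - 216*t^3 - 288*t^2 + 288*t - 64)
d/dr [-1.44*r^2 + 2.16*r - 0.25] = 2.16 - 2.88*r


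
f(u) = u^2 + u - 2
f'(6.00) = 13.00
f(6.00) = 40.00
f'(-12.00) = -23.00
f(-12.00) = 130.00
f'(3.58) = 8.16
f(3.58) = 14.40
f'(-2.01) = -3.02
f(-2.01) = 0.03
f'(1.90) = 4.80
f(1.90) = 3.51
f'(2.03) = 5.06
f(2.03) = 4.15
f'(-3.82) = -6.64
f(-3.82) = 8.77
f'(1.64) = 4.28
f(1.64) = 2.33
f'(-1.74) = -2.48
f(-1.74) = -0.71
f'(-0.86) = -0.72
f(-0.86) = -2.12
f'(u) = 2*u + 1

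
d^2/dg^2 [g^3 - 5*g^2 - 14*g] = 6*g - 10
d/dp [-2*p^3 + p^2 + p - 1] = -6*p^2 + 2*p + 1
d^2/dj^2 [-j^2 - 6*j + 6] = -2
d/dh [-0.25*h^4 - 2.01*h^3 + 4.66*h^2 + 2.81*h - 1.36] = -1.0*h^3 - 6.03*h^2 + 9.32*h + 2.81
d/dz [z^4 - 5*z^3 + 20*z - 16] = 4*z^3 - 15*z^2 + 20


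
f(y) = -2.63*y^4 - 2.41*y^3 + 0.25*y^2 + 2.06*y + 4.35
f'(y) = -10.52*y^3 - 7.23*y^2 + 0.5*y + 2.06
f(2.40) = -109.84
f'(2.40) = -183.81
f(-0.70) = 3.23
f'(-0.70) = 1.78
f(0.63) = 4.73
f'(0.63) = -3.13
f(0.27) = 4.86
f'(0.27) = 1.46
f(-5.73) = -2380.98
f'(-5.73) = 1740.97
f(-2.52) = -66.75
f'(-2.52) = 123.24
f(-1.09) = 1.81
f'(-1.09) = 6.55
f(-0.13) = 4.09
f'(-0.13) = 1.90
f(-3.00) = -147.54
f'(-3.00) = 219.53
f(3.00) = -265.32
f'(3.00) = -345.55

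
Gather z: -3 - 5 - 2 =-10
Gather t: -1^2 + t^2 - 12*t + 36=t^2 - 12*t + 35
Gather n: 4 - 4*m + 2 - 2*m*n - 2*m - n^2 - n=-6*m - n^2 + n*(-2*m - 1) + 6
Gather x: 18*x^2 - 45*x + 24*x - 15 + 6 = 18*x^2 - 21*x - 9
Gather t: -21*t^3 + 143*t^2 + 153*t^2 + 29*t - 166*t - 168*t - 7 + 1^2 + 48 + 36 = -21*t^3 + 296*t^2 - 305*t + 78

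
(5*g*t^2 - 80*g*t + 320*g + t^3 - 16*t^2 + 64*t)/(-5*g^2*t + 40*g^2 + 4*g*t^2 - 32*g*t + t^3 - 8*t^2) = (t - 8)/(-g + t)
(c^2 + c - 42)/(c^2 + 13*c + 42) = (c - 6)/(c + 6)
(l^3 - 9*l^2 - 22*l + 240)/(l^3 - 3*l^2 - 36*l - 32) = (l^2 - l - 30)/(l^2 + 5*l + 4)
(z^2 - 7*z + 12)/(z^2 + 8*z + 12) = (z^2 - 7*z + 12)/(z^2 + 8*z + 12)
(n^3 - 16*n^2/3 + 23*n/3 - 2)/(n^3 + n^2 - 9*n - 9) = (3*n^2 - 7*n + 2)/(3*(n^2 + 4*n + 3))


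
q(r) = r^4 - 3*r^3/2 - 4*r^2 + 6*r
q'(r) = 4*r^3 - 9*r^2/2 - 8*r + 6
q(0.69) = 1.97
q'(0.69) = -0.35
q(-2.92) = 58.42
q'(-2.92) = -108.60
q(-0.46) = -3.42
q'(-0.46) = 8.34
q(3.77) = 87.40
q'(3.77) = 126.21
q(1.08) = 1.29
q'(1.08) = -2.85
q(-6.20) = 1644.17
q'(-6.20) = -1070.69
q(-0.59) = -4.50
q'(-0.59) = 8.33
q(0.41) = 1.71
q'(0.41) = 2.24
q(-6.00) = 1440.00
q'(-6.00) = -972.00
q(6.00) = 864.00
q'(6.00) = 660.00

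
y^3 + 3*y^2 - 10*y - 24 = (y - 3)*(y + 2)*(y + 4)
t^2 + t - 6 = (t - 2)*(t + 3)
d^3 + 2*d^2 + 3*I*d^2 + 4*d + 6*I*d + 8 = (d + 2)*(d - I)*(d + 4*I)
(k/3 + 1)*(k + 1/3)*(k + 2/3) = k^3/3 + 4*k^2/3 + 29*k/27 + 2/9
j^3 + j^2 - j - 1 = (j - 1)*(j + 1)^2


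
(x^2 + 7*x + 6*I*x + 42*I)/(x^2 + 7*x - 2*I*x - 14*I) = (x + 6*I)/(x - 2*I)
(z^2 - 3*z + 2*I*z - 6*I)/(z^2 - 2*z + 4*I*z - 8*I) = (z^2 + z*(-3 + 2*I) - 6*I)/(z^2 + z*(-2 + 4*I) - 8*I)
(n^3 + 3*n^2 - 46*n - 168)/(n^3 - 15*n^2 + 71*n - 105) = (n^2 + 10*n + 24)/(n^2 - 8*n + 15)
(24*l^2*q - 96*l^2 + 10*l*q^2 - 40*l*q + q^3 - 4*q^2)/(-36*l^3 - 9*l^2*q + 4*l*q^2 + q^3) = (6*l*q - 24*l + q^2 - 4*q)/(-9*l^2 + q^2)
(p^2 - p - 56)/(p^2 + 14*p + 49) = (p - 8)/(p + 7)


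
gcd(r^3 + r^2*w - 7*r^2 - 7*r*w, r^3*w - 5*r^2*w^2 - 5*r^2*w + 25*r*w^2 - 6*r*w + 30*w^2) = 1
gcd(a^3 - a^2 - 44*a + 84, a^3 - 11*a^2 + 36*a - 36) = a^2 - 8*a + 12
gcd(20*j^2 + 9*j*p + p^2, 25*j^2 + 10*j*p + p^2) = 5*j + p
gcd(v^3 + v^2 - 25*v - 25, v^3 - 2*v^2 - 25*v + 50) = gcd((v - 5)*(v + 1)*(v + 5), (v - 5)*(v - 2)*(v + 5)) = v^2 - 25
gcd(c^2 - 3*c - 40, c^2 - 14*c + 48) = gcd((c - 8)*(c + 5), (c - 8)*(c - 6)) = c - 8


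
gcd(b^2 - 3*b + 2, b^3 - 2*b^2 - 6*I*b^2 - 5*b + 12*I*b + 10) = b - 2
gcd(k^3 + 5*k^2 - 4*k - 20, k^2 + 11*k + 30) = k + 5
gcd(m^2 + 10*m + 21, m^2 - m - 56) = m + 7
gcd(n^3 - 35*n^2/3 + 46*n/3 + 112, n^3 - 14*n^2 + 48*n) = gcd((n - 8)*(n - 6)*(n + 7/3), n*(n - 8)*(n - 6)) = n^2 - 14*n + 48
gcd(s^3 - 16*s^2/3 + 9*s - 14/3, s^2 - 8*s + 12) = s - 2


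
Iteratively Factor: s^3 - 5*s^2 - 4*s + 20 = (s - 5)*(s^2 - 4) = (s - 5)*(s + 2)*(s - 2)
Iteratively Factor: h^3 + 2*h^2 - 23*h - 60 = (h - 5)*(h^2 + 7*h + 12) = (h - 5)*(h + 3)*(h + 4)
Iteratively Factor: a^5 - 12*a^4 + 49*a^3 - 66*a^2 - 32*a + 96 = (a - 4)*(a^4 - 8*a^3 + 17*a^2 + 2*a - 24) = (a - 4)^2*(a^3 - 4*a^2 + a + 6) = (a - 4)^2*(a + 1)*(a^2 - 5*a + 6) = (a - 4)^2*(a - 2)*(a + 1)*(a - 3)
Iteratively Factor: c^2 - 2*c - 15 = (c - 5)*(c + 3)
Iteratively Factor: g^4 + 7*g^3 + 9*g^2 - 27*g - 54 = (g + 3)*(g^3 + 4*g^2 - 3*g - 18) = (g + 3)^2*(g^2 + g - 6) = (g + 3)^3*(g - 2)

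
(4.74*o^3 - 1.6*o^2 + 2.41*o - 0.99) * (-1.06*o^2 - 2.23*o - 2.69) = -5.0244*o^5 - 8.8742*o^4 - 11.7372*o^3 - 0.0208999999999993*o^2 - 4.2752*o + 2.6631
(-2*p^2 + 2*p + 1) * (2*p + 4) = -4*p^3 - 4*p^2 + 10*p + 4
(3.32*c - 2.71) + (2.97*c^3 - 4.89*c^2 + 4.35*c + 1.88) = 2.97*c^3 - 4.89*c^2 + 7.67*c - 0.83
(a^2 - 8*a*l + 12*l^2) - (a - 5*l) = a^2 - 8*a*l - a + 12*l^2 + 5*l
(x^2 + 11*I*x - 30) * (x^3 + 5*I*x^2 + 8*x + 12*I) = x^5 + 16*I*x^4 - 77*x^3 - 50*I*x^2 - 372*x - 360*I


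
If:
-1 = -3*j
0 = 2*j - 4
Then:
No Solution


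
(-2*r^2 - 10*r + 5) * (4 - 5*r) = 10*r^3 + 42*r^2 - 65*r + 20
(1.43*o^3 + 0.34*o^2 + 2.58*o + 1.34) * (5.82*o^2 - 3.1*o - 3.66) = 8.3226*o^5 - 2.4542*o^4 + 8.7278*o^3 - 1.4436*o^2 - 13.5968*o - 4.9044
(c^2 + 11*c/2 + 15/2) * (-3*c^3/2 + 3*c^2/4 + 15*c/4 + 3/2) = -3*c^5/2 - 15*c^4/2 - 27*c^3/8 + 111*c^2/4 + 291*c/8 + 45/4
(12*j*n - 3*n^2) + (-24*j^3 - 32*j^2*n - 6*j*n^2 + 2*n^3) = -24*j^3 - 32*j^2*n - 6*j*n^2 + 12*j*n + 2*n^3 - 3*n^2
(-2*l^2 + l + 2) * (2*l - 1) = -4*l^3 + 4*l^2 + 3*l - 2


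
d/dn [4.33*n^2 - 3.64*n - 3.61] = 8.66*n - 3.64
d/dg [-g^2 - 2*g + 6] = -2*g - 2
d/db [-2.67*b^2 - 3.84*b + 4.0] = -5.34*b - 3.84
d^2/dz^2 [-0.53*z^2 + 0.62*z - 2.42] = -1.06000000000000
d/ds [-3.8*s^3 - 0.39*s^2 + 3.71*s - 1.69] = -11.4*s^2 - 0.78*s + 3.71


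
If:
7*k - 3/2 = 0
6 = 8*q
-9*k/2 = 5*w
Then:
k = 3/14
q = 3/4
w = -27/140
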